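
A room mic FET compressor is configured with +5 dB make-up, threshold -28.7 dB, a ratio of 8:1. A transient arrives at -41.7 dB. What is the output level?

-36.7 dB

-41.7 dB is 13 dB below the -28.7 dB threshold, so no gain reduction is applied.
Make-up gain adds 5 dB: -41.7 + 5 = -36.7 dB.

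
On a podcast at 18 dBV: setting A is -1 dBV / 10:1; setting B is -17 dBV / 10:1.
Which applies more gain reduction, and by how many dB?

A: overshoot 19 dB → output overshoot 1.9 dB → GR 17.1 dB.
B: overshoot 35 dB → output overshoot 3.5 dB → GR 31.5 dB.
B applies 14.4 dB more gain reduction.

B, by 14.4 dB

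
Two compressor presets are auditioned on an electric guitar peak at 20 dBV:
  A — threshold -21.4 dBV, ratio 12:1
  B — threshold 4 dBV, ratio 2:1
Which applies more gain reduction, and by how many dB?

A: 41.4 dB over, compressed to 3.45 dB over, so 37.95 dB of GR.
B: 16 dB over, compressed to 8 dB over, so 8 dB of GR.
A reduces 29.95 dB more.

A, by 29.95 dB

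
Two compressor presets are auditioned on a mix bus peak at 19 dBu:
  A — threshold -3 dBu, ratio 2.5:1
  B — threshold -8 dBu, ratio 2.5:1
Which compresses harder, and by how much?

A: 22 dB over, compressed to 8.8 dB over, so 13.2 dB of GR.
B: 27 dB over, compressed to 10.8 dB over, so 16.2 dB of GR.
B reduces 3 dB more.

B, by 3 dB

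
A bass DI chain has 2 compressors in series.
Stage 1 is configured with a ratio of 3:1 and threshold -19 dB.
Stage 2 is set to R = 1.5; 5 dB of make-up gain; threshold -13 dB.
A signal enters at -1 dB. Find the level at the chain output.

Stage 1: 18 dB above -19 dB, reduced 3:1 to 6 dB above → -13 dB.
Stage 2: below threshold (-13 ≤ -13); passes unchanged; make-up brings it to -8 dB.

-8 dB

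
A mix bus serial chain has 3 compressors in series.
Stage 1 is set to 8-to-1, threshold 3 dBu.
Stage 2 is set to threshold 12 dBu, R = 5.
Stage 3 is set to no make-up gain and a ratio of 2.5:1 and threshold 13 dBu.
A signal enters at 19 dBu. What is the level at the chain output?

Stage 1: overshoot 16 dB → 16/8 = 2 dB → 5 dBu.
Stage 2: 5 dBu is at or below the 12 dBu threshold — no compression; output 5 dBu.
Stage 3: 5 dBu is at or below the 13 dBu threshold — no compression; output 5 dBu.

5 dBu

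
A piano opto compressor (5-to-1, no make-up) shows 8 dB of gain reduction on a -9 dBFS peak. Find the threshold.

Let T be the threshold. Output overshoot = (input overshoot)/R, so -17 − T = (-9 − T)/5.
5·(-17 − T) = -9 − T → 4·T = -85 − (-9) = -76.
T = -76/4 = -19 dBFS.

-19 dBFS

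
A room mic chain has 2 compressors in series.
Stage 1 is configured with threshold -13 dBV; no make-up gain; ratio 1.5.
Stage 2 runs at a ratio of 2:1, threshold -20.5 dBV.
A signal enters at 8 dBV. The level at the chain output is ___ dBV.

Stage 1: 21 dB above -13 dBV, reduced 1.5:1 to 14 dB above → 1 dBV.
Stage 2: overshoot 21.5 dB → 21.5/2 = 10.75 dB → -9.75 dBV.

-9.75 dBV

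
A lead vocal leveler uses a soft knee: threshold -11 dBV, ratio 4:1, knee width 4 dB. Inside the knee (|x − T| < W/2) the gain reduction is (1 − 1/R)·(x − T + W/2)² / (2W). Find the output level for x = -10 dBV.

-10.84375 dBV

x − T + W/2 = -10 − (-11) + 2 = 3.
GR = (1 − 1/4) × 3² / 8 = 0.75 × 9 / 8 = 0.84375 dB.
Output = -10 − 0.84375 = -10.84375 dBV.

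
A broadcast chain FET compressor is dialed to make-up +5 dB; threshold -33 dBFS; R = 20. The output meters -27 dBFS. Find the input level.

-13 dBFS

Remove make-up: -27 − 5 = -32 dBFS.
The compressed level sits -32 − (-33) = 1 dB over threshold.
Undo the ratio: input overshoot = 1 × 20 = 20 dB, giving input = -13 dBFS.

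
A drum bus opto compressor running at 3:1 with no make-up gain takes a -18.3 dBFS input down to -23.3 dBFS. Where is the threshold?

-25.8 dBFS

Input is 7.5 dB above T (since output overshoot × R = input overshoot: (-23.3 − T)·3 = -18.3 − T gives T = -25.8 dBFS).
Check: -25.8 + (-18.3 − (-25.8))/3 = -25.8 + 2.5 = -23.3 dBFS. ✓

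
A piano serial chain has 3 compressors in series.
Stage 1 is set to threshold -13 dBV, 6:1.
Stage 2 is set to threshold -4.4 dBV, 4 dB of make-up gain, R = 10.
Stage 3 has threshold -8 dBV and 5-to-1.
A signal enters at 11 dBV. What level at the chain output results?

-7.4 dBV

Stage 1: overshoot 24 dB → 24/6 = 4 dB → -9 dBV.
Stage 2: below threshold (-9 ≤ -4.4); passes unchanged; make-up brings it to -5 dBV.
Stage 3: -5 dBV is 3 dB over -8 dBV; at 5:1 that becomes 0.6 dB over, giving -7.4 dBV.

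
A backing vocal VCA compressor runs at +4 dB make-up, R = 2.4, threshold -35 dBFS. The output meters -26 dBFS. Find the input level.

-23 dBFS

Stripping the +4 dB make-up gives -30 dBFS at the gain stage.
The compressed level sits -30 − (-35) = 5 dB over threshold.
Before 2.4:1 compression the overshoot was 5 × 2.4 = 12 dB, so input = -35 + 12 = -23 dBFS.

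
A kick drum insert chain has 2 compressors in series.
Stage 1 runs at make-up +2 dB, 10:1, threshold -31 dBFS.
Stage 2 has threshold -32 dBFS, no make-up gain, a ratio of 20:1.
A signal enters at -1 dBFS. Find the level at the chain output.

-31.7 dBFS

Stage 1: -1 dBFS is 30 dB over -31 dBFS; at 10:1 that becomes 3 dB over, giving -28 dBFS; +2 dB make-up → -26 dBFS.
Stage 2: -26 dBFS is 6 dB over -32 dBFS; at 20:1 that becomes 0.3 dB over, giving -31.7 dBFS.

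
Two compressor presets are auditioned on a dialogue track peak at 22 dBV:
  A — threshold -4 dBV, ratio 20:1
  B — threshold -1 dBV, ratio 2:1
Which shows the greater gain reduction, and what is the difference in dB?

A, by 13.2 dB

A: overshoot 26 dB → output overshoot 1.3 dB → GR 24.7 dB.
B: overshoot 23 dB → output overshoot 11.5 dB → GR 11.5 dB.
Difference: 13.2 dB in favour of A.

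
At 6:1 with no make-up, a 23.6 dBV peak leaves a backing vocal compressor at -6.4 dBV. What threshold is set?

Input is 36 dB above T (since output overshoot × R = input overshoot: (-6.4 − T)·6 = 23.6 − T gives T = -12.4 dBV).
Check: -12.4 + (23.6 − (-12.4))/6 = -12.4 + 6 = -6.4 dBV. ✓

-12.4 dBV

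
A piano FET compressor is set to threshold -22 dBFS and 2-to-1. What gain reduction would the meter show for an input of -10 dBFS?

-10 dBFS exceeds the threshold by 12 dB.
After 2:1 compression the overshoot becomes 12/2 = 6 dB.
GR = overshoot in − overshoot out = 12 − 6 = 6 dB.

6 dB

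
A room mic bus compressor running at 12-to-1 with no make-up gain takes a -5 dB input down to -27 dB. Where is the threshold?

Input is 24 dB above T (since output overshoot × R = input overshoot: (-27 − T)·12 = -5 − T gives T = -29 dB).
Check: -29 + (-5 − (-29))/12 = -29 + 2 = -27 dB. ✓

-29 dB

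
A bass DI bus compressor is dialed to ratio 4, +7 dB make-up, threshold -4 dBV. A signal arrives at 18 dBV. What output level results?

8.5 dBV

18 dBV sits 22 dB over threshold.
At 4:1 the overshoot is divided by 4, leaving 5.5 dB above threshold.
Output = -4 + 5.5 = 1.5 dBV; make-up adds 7 dB, giving 8.5 dBV.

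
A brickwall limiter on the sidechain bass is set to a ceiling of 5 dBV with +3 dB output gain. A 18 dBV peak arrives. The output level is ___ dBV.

8 dBV

The limiter clamps the peak to its 5 dBV ceiling.
Output gain then adds 3 dB: 5 + 3 = 8 dBV.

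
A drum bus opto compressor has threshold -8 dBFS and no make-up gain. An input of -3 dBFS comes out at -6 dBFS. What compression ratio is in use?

Input overshoot = -3 − (-8) = 5 dB; output overshoot = -6 − (-8) = 2 dB.
Ratio = 5 / 2 = 2.5.

2.5:1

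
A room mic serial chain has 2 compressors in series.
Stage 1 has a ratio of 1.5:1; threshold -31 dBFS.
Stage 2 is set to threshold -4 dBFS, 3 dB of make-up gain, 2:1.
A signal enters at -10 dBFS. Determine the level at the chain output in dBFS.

Stage 1: -10 dBFS is 21 dB over -31 dBFS; at 1.5:1 that becomes 14 dB over, giving -17 dBFS.
Stage 2: below threshold (-17 ≤ -4); passes unchanged; make-up brings it to -14 dBFS.

-14 dBFS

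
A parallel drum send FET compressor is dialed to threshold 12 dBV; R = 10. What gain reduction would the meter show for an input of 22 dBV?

22 dBV exceeds the threshold by 10 dB.
A 10:1 ratio leaves 1 dB of that excess.
Gain reduction = 10 − 1 = 9 dB.

9 dB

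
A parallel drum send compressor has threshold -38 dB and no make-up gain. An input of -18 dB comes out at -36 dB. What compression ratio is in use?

10:1

Input overshoot = -18 − (-38) = 20 dB; output overshoot = -36 − (-38) = 2 dB.
Ratio = 20 / 2 = 10.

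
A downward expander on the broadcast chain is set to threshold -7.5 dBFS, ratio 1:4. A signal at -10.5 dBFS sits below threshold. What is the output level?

-19.5 dBFS

The input is 3 dB below the -7.5 dBFS threshold.
A 1:4 expander multiplies undershoot by 4: 3 × 4 = 12 dB below threshold.
Output = -7.5 − 12 = -19.5 dBFS.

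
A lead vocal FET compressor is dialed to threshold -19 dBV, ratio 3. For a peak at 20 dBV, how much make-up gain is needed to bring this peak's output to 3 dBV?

9 dB

The peak compresses to -19 + 39/3 = -6 dBV.
To reach 3 dBV requires 3 − (-6) = 9 dB of make-up.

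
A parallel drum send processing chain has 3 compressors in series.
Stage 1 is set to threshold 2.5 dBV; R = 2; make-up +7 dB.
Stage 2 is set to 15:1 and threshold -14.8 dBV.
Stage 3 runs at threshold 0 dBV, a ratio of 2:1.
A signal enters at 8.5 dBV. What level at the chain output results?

Stage 1: overshoot 6 dB → 6/2 = 3 dB → 5.5 dBV; +7 dB make-up → 12.5 dBV.
Stage 2: 12.5 dBV is 27.3 dB over -14.8 dBV; at 15:1 that becomes 1.82 dB over, giving -12.98 dBV.
Stage 3: -12.98 dBV ≤ 0 dBV, so stage 3 doesn't engage; output -12.98 dBV.

-12.98 dBV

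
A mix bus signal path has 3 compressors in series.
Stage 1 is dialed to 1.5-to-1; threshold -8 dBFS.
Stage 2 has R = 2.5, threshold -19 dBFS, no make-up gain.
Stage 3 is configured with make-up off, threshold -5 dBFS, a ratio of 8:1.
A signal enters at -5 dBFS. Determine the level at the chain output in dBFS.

-13.8 dBFS

Stage 1: 3 dB above -8 dBFS, reduced 1.5:1 to 2 dB above → -6 dBFS.
Stage 2: 13 dB above -19 dBFS, reduced 2.5:1 to 5.2 dB above → -13.8 dBFS.
Stage 3: -13.8 dBFS is at or below the -5 dBFS threshold — no compression; output -13.8 dBFS.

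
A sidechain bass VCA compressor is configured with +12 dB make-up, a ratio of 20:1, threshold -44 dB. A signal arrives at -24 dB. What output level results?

Overshoot: -24 − (-44) = 20 dB.
At 20:1 the overshoot is divided by 20, leaving 1 dB above threshold.
Output = -44 + 1 = -43 dB; make-up adds 12 dB, giving -31 dB.

-31 dB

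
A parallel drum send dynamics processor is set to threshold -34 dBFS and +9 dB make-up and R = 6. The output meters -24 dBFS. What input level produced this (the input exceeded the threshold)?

Remove make-up: -24 − 9 = -33 dBFS.
The compressed level sits -33 − (-34) = 1 dB over threshold.
Undo the ratio: input overshoot = 1 × 6 = 6 dB, giving input = -28 dBFS.

-28 dBFS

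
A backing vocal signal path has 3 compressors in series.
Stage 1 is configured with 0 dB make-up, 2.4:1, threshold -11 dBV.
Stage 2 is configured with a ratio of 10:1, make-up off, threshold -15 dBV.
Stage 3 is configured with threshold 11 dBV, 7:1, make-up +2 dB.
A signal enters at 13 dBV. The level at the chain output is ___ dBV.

-11.6 dBV

Stage 1: overshoot 24 dB → 24/2.4 = 10 dB → -1 dBV.
Stage 2: -1 dBV is 14 dB over -15 dBV; at 10:1 that becomes 1.4 dB over, giving -13.6 dBV.
Stage 3: -13.6 dBV is at or below the 11 dBV threshold — no compression; make-up brings it to -11.6 dBV.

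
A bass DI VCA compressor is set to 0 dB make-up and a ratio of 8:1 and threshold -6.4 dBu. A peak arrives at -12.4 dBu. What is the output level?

-12.4 dBu

-12.4 dBu is 6 dB below the -6.4 dBu threshold, so no gain reduction is applied.
Output = input = -12.4 dBu.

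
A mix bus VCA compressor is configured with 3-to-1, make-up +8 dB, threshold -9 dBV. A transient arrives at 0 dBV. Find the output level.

2 dBV

The input is 9 dB above the -9 dBV threshold.
At 3:1 the overshoot is divided by 3, leaving 3 dB above threshold.
So the level is -9 + 3 = -6 dBV; make-up adds 8 dB, giving 2 dBV.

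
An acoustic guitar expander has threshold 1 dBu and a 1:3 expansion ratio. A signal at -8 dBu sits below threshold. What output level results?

Below threshold, a 1:3 expander applies gain = (3−1)×(T − x) of attenuation.
(3−1) × 9 = 18 dB, so output = -8 − 18 = -26 dBu.

-26 dBu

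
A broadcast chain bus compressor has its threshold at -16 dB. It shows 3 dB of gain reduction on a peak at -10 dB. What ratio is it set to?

Input overshoot = -10 − (-16) = 6 dB.
Output overshoot = 6 − 3 = 3 dB.
Ratio = input overshoot / output overshoot = 6 / 3 = 2.

2:1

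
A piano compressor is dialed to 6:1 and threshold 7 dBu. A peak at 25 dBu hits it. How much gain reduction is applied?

15 dB

The signal is 18 dB above threshold.
At 6:1, output sits 18/6 = 3 dB above threshold.
Gain reduction = 18 − 3 = 15 dB.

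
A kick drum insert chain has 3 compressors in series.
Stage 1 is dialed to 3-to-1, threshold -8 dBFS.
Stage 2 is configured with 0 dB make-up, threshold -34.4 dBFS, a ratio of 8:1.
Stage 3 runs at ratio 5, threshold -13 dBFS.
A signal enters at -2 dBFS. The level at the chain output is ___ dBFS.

Stage 1: -2 dBFS is 6 dB over -8 dBFS; at 3:1 that becomes 2 dB over, giving -6 dBFS.
Stage 2: -6 dBFS is 28.4 dB over -34.4 dBFS; at 8:1 that becomes 3.55 dB over, giving -30.85 dBFS.
Stage 3: -30.85 dBFS ≤ -13 dBFS, so stage 3 doesn't engage; output -30.85 dBFS.

-30.85 dBFS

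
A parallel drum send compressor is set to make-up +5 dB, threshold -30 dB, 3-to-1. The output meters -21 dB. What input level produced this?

Stripping the +5 dB make-up gives -26 dB at the gain stage.
That's 4 dB above the -30 dB threshold.
Input overshoot = R × output overshoot = 12 dB → input = -30 + 12 = -18 dB.

-18 dB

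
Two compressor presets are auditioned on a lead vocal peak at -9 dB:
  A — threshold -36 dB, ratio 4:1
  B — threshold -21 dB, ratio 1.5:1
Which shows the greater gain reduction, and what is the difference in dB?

A, by 16.25 dB

A: GR = 27 − 27/4 = 20.25 dB.
B: GR = 12 − 12/1.5 = 4 dB.
Difference: 16.25 dB in favour of A.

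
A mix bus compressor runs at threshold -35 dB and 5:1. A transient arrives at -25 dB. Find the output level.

Overshoot: -25 − (-35) = 10 dB.
At 5:1 the overshoot is divided by 5, leaving 2 dB above threshold.
Output = -35 + 2 = -33 dB.

-33 dB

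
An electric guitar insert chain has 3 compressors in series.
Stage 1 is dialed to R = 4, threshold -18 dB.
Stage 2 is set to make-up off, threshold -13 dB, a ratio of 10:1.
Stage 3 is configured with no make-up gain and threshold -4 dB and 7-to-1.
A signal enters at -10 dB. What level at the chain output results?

-16 dB

Stage 1: -10 dB is 8 dB over -18 dB; at 4:1 that becomes 2 dB over, giving -16 dB.
Stage 2: -16 dB is at or below the -13 dB threshold — no compression; output -16 dB.
Stage 3: -16 dB is at or below the -4 dB threshold — no compression; output -16 dB.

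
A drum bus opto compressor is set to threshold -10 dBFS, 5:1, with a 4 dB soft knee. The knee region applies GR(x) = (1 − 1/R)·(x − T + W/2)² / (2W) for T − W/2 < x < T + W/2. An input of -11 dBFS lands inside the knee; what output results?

-11.1 dBFS

x − T + W/2 = -11 − (-10) + 2 = 1.
GR = (1 − 1/5) × 1² / 8 = 0.8 × 1 / 8 = 0.1 dB.
Output = -11 − 0.1 = -11.1 dBFS.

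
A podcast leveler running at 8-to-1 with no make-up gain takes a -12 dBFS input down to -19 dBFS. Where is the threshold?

Let T be the threshold. Output overshoot = (input overshoot)/R, so -19 − T = (-12 − T)/8.
8·(-19 − T) = -12 − T → 7·T = -152 − (-12) = -140.
T = -140/7 = -20 dBFS.

-20 dBFS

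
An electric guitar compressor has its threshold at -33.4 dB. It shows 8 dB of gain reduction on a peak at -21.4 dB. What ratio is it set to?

3:1

Input overshoot = -21.4 − (-33.4) = 12 dB.
Output overshoot = 12 − 8 = 4 dB.
Ratio = input overshoot / output overshoot = 12 / 4 = 3.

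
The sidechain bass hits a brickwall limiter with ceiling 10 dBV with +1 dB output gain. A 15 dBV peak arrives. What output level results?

11 dBV

A brickwall limiter is an ∞:1 compressor: any input above the ceiling is clamped to 10 dBV.
Output gain then adds 1 dB: 10 + 1 = 11 dBV.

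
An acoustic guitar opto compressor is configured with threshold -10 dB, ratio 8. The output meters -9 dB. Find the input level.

That's 1 dB above the -10 dB threshold.
Undo the ratio: input overshoot = 1 × 8 = 8 dB, giving input = -2 dB.

-2 dB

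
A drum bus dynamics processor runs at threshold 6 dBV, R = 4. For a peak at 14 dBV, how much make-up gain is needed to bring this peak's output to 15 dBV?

The peak compresses to 6 + 8/4 = 8 dBV.
To reach 15 dBV requires 15 − 8 = 7 dB of make-up.

7 dB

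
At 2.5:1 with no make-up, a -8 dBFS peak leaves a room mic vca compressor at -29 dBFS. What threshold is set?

-43 dBFS

Let T be the threshold. Output overshoot = (input overshoot)/R, so -29 − T = (-8 − T)/2.5.
2.5·(-29 − T) = -8 − T → 1.5·T = -72.5 − (-8) = -64.5.
T = -64.5/1.5 = -43 dBFS.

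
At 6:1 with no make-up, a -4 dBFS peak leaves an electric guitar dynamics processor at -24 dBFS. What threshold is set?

-28 dBFS

Input is 24 dB above T (since output overshoot × R = input overshoot: (-24 − T)·6 = -4 − T gives T = -28 dBFS).
Check: -28 + (-4 − (-28))/6 = -28 + 4 = -24 dBFS. ✓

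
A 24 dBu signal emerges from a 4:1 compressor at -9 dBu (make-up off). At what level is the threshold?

Gain reduction = 24 − (-9) = 33 dB; output overshoot = GR / (R − 1) = 33 / 3 = 11 dB.
Threshold = output − output overshoot = -9 − 11 = -20 dBu.

-20 dBu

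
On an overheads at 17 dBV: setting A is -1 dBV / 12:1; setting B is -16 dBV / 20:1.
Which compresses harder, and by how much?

A: 18 dB over, compressed to 1.5 dB over, so 16.5 dB of GR.
B: 33 dB over, compressed to 1.65 dB over, so 31.35 dB of GR.
Difference: 14.85 dB in favour of B.

B, by 14.85 dB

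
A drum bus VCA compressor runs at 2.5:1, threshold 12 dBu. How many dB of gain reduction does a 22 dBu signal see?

6 dB

Overshoot = 22 − 12 = 10 dB.
At 2.5:1, output sits 10/2.5 = 4 dB above threshold.
Gain reduction = 10 − 4 = 6 dB.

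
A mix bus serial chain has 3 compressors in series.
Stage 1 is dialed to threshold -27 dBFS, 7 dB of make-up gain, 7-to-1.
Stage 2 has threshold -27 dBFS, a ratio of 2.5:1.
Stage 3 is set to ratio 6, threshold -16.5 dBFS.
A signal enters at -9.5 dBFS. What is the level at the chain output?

Stage 1: overshoot 17.5 dB → 17.5/7 = 2.5 dB → -24.5 dBFS; +7 dB make-up → -17.5 dBFS.
Stage 2: overshoot 9.5 dB → 9.5/2.5 = 3.8 dB → -23.2 dBFS.
Stage 3: -23.2 dBFS ≤ -16.5 dBFS, so stage 3 doesn't engage; output -23.2 dBFS.

-23.2 dBFS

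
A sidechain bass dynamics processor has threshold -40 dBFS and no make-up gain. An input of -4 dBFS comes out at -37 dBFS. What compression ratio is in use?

Input overshoot = -4 − (-40) = 36 dB; output overshoot = -37 − (-40) = 3 dB.
Ratio = 36 / 3 = 12.

12:1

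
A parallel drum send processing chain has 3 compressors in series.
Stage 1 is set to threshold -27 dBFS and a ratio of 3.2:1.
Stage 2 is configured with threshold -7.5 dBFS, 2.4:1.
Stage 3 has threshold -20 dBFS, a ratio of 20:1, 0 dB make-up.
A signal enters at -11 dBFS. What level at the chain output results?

-22 dBFS

Stage 1: overshoot 16 dB → 16/3.2 = 5 dB → -22 dBFS.
Stage 2: -22 dBFS ≤ -7.5 dBFS, so stage 2 doesn't engage; output -22 dBFS.
Stage 3: -22 dBFS is at or below the -20 dBFS threshold — no compression; output -22 dBFS.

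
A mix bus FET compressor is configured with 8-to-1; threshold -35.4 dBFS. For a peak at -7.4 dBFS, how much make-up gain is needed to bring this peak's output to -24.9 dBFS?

7 dB

The peak compresses to -35.4 + 28/8 = -31.9 dBFS.
To reach -24.9 dBFS requires -24.9 − (-31.9) = 7 dB of make-up.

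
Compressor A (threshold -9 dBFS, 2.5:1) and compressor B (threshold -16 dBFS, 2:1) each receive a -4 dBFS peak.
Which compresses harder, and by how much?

B, by 3 dB

A: 5 dB over, compressed to 2 dB over, so 3 dB of GR.
B: 12 dB over, compressed to 6 dB over, so 6 dB of GR.
B applies 3 dB more gain reduction.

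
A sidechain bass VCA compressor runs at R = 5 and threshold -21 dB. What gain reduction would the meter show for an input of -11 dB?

The signal is 10 dB above threshold.
After 5:1 compression the overshoot becomes 10/5 = 2 dB.
GR = overshoot in − overshoot out = 10 − 2 = 8 dB.

8 dB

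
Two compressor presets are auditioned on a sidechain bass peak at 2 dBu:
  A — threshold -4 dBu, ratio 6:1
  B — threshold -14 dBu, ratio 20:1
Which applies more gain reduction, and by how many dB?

A: GR = 6 − 6/6 = 5 dB.
B: GR = 16 − 16/20 = 15.2 dB.
Difference: 10.2 dB in favour of B.

B, by 10.2 dB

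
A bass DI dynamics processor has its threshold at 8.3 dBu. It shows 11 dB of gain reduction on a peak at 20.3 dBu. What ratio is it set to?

Input overshoot = 20.3 − 8.3 = 12 dB.
Output overshoot = 12 − 11 = 1 dB.
Ratio = input overshoot / output overshoot = 12 / 1 = 12.

12:1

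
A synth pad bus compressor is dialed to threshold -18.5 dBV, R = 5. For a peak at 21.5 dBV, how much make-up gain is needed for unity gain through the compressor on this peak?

32 dB

Overshoot 40 dB → 40/5 = 8 dB after compression, so the compressed level is -18.5 + 8 = -10.5 dBV.
Make-up = target − compressed = 21.5 − (-10.5) = 32 dB.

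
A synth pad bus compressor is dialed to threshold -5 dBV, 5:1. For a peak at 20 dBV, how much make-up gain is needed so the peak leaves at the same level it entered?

Without make-up, output = threshold + overshoot/5 = -5 + 5 = 0 dBV.
Gap to target: 20 dB.

20 dB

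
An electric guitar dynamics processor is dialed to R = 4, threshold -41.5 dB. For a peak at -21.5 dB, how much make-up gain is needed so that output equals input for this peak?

The peak compresses to -41.5 + 20/4 = -36.5 dB.
To reach -21.5 dB requires -21.5 − (-36.5) = 15 dB of make-up.

15 dB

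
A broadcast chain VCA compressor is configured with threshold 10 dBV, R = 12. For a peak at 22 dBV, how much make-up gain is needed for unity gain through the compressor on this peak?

The peak compresses to 10 + 12/12 = 11 dBV.
To reach 22 dBV requires 22 − 11 = 11 dB of make-up.

11 dB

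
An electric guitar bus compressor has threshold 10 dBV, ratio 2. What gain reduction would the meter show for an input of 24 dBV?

The signal is 14 dB above threshold.
A 2:1 ratio leaves 7 dB of that excess.
GR = overshoot in − overshoot out = 14 − 7 = 7 dB.

7 dB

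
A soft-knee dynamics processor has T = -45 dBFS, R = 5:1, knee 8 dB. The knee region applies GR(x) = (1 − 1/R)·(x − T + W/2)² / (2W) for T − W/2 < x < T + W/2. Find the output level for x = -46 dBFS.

x − T + W/2 = -46 − (-45) + 4 = 3.
GR = (1 − 1/5) × 3² / 16 = 0.8 × 9 / 16 = 0.45 dB.
Output = -46 − 0.45 = -46.45 dBFS.

-46.45 dBFS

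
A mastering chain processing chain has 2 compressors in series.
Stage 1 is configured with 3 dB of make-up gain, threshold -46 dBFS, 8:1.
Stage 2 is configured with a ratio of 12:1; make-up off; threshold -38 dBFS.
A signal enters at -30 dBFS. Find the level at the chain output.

-41 dBFS

Stage 1: overshoot 16 dB → 16/8 = 2 dB → -44 dBFS; +3 dB make-up → -41 dBFS.
Stage 2: below threshold (-41 ≤ -38); passes unchanged; output -41 dBFS.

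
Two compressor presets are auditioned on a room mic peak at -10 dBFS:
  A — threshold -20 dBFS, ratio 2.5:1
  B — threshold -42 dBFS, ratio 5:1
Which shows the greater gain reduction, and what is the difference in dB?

A: overshoot 10 dB → output overshoot 4 dB → GR 6 dB.
B: overshoot 32 dB → output overshoot 6.4 dB → GR 25.6 dB.
B applies 19.6 dB more gain reduction.

B, by 19.6 dB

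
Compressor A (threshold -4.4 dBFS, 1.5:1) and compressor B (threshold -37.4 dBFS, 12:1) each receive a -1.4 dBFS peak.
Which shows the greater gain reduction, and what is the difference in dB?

A: overshoot 3 dB → output overshoot 2 dB → GR 1 dB.
B: overshoot 36 dB → output overshoot 3 dB → GR 33 dB.
Difference: 32 dB in favour of B.

B, by 32 dB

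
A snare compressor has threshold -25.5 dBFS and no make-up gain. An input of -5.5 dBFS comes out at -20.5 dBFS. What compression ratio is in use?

Input overshoot = -5.5 − (-25.5) = 20 dB; output overshoot = -20.5 − (-25.5) = 5 dB.
Ratio = 20 / 5 = 4.

4:1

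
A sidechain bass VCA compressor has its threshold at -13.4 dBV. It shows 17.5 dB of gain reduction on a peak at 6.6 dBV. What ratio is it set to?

8:1

Input overshoot = 6.6 − (-13.4) = 20 dB.
Output overshoot = 20 − 17.5 = 2.5 dB.
Ratio = input overshoot / output overshoot = 20 / 2.5 = 8.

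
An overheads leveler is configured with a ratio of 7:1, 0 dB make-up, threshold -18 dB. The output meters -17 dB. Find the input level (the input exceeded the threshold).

-11 dB

Post-compression overshoot = -17 − (-18) = 1 dB.
Input overshoot = R × output overshoot = 7 dB → input = -18 + 7 = -11 dB.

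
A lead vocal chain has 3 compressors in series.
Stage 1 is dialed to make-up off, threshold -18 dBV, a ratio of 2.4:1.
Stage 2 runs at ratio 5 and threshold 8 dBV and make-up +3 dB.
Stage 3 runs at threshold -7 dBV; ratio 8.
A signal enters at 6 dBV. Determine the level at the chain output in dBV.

Stage 1: 6 dBV is 24 dB over -18 dBV; at 2.4:1 that becomes 10 dB over, giving -8 dBV.
Stage 2: -8 dBV ≤ 8 dBV, so stage 2 doesn't engage; make-up brings it to -5 dBV.
Stage 3: overshoot 2 dB → 2/8 = 0.25 dB → -6.75 dBV.

-6.75 dBV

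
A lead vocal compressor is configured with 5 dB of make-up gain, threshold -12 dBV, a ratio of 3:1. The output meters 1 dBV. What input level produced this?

12 dBV

Before make-up, the level was 1 − 5 = -4 dBV.
Post-compression overshoot = -4 − (-12) = 8 dB.
Input overshoot = R × output overshoot = 24 dB → input = -12 + 24 = 12 dBV.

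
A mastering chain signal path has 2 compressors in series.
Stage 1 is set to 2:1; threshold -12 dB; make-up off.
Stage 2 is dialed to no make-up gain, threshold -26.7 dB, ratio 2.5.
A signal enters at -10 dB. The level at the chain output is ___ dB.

-20.42 dB

Stage 1: overshoot 2 dB → 2/2 = 1 dB → -11 dB.
Stage 2: overshoot 15.7 dB → 15.7/2.5 = 6.28 dB → -20.42 dB.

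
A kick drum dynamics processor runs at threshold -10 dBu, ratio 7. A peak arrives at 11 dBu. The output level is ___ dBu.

Overshoot: 11 − (-10) = 21 dB.
7:1 compression reduces that to 21/7 = 3 dB over.
That puts the output at -7 dBu.

-7 dBu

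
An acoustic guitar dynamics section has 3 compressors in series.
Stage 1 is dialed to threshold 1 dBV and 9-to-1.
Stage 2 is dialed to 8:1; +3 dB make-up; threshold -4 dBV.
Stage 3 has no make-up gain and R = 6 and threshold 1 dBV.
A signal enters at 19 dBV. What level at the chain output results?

-0.125 dBV

Stage 1: 18 dB above 1 dBV, reduced 9:1 to 2 dB above → 3 dBV.
Stage 2: 3 dBV is 7 dB over -4 dBV; at 8:1 that becomes 0.875 dB over, giving -3.125 dBV; +3 dB make-up → -0.125 dBV.
Stage 3: below threshold (-0.125 ≤ 1); passes unchanged; output -0.125 dBV.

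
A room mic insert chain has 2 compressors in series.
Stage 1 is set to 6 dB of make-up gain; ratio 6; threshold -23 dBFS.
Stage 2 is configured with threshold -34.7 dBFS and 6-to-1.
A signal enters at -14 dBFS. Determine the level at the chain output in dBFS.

Stage 1: 9 dB above -23 dBFS, reduced 6:1 to 1.5 dB above → -21.5 dBFS; +6 dB make-up → -15.5 dBFS.
Stage 2: overshoot 19.2 dB → 19.2/6 = 3.2 dB → -31.5 dBFS.

-31.5 dBFS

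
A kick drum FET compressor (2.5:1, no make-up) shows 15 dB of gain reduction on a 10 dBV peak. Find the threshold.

-15 dBV

Input is 25 dB above T (since output overshoot × R = input overshoot: (-5 − T)·2.5 = 10 − T gives T = -15 dBV).
Check: -15 + (10 − (-15))/2.5 = -15 + 10 = -5 dBV. ✓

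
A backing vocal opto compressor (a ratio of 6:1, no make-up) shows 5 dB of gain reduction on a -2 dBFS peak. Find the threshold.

-8 dBFS

Gain reduction = -2 − (-7) = 5 dB; output overshoot = GR / (R − 1) = 5 / 5 = 1 dB.
Threshold = output − output overshoot = -7 − 1 = -8 dBFS.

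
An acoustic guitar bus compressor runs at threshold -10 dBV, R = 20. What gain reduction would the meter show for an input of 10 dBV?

19 dB

Overshoot = 10 − (-10) = 20 dB.
After 20:1 compression the overshoot becomes 20/20 = 1 dB.
GR = overshoot in − overshoot out = 20 − 1 = 19 dB.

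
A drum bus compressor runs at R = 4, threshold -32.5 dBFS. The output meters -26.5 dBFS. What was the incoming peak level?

-8.5 dBFS

The compressed level sits -26.5 − (-32.5) = 6 dB over threshold.
Before 4:1 compression the overshoot was 6 × 4 = 24 dB, so input = -32.5 + 24 = -8.5 dBFS.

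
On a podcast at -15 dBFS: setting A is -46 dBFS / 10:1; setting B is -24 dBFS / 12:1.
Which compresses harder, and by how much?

A: 31 dB over, compressed to 3.1 dB over, so 27.9 dB of GR.
B: 9 dB over, compressed to 0.75 dB over, so 8.25 dB of GR.
Difference: 19.65 dB in favour of A.

A, by 19.65 dB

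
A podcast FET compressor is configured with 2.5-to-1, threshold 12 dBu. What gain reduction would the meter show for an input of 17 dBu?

The signal is 5 dB above threshold.
At 2.5:1, output sits 5/2.5 = 2 dB above threshold.
So the signal is attenuated by 5 − 2 = 3 dB.

3 dB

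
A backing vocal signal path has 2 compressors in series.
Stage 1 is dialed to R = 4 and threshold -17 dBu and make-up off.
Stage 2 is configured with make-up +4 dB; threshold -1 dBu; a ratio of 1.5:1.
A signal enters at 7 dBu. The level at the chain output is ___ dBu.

Stage 1: 7 dBu is 24 dB over -17 dBu; at 4:1 that becomes 6 dB over, giving -11 dBu.
Stage 2: -11 dBu ≤ -1 dBu, so stage 2 doesn't engage; make-up brings it to -7 dBu.

-7 dBu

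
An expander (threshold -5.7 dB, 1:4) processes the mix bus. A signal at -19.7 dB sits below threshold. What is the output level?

-61.7 dB

Below threshold, a 1:4 expander applies gain = (4−1)×(T − x) of attenuation.
(4−1) × 14 = 42 dB, so output = -19.7 − 42 = -61.7 dB.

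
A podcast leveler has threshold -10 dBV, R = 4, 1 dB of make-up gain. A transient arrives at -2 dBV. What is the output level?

-2 dBV sits 8 dB over threshold.
The 8 dB excess becomes 2 dB after 4:1 reduction.
So the level is -10 + 2 = -8 dBV; make-up adds 1 dB, giving -7 dBV.

-7 dBV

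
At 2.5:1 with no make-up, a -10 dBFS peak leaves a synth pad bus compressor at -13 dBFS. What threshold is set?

-15 dBFS

Gain reduction = -10 − (-13) = 3 dB; output overshoot = GR / (R − 1) = 3 / 1.5 = 2 dB.
Threshold = output − output overshoot = -13 − 2 = -15 dBFS.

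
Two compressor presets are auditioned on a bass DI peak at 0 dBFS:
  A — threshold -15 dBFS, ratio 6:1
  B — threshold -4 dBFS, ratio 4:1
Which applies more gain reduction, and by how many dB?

A: 15 dB over, compressed to 2.5 dB over, so 12.5 dB of GR.
B: 4 dB over, compressed to 1 dB over, so 3 dB of GR.
A reduces 9.5 dB more.

A, by 9.5 dB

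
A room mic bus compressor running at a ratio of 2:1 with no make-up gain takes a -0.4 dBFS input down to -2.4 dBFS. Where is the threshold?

-4.4 dBFS

Let T be the threshold. Output overshoot = (input overshoot)/R, so -2.4 − T = (-0.4 − T)/2.
2·(-2.4 − T) = -0.4 − T → 1·T = -4.8 − (-0.4) = -4.4.
T = -4.4/1 = -4.4 dBFS.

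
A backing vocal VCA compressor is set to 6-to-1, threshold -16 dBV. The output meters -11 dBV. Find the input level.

Post-compression overshoot = -11 − (-16) = 5 dB.
Undo the ratio: input overshoot = 5 × 6 = 30 dB, giving input = 14 dBV.

14 dBV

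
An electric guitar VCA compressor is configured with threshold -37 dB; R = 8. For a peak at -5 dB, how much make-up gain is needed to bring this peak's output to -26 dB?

7 dB

The peak compresses to -37 + 32/8 = -33 dB.
To reach -26 dB requires -26 − (-33) = 7 dB of make-up.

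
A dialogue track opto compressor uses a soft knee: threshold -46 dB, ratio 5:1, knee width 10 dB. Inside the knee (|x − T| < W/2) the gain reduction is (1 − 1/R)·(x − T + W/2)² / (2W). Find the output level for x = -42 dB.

-45.24 dB

x − T + W/2 = -42 − (-46) + 5 = 9.
GR = (1 − 1/5) × 9² / 20 = 0.8 × 81 / 20 = 3.24 dB.
Output = -42 − 3.24 = -45.24 dB.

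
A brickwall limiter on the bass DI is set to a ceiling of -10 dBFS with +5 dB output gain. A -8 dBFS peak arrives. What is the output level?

-5 dBFS

At ∞:1, everything above -10 dBFS is held at the ceiling.
Output gain then adds 5 dB: -10 + 5 = -5 dBFS.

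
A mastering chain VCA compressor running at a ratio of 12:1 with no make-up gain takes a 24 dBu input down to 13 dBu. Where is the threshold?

12 dBu

Input is 12 dB above T (since output overshoot × R = input overshoot: (13 − T)·12 = 24 − T gives T = 12 dBu).
Check: 12 + (24 − 12)/12 = 12 + 1 = 13 dBu. ✓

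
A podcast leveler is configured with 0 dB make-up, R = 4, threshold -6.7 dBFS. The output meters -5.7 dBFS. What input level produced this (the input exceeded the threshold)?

-2.7 dBFS

That's 1 dB above the -6.7 dBFS threshold.
Input overshoot = R × output overshoot = 4 dB → input = -6.7 + 4 = -2.7 dBFS.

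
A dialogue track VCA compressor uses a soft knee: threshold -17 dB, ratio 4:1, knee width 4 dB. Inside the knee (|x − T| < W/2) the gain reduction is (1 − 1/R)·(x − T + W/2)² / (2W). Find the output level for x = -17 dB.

x − T + W/2 = -17 − (-17) + 2 = 2.
GR = (1 − 1/4) × 2² / 8 = 0.75 × 4 / 8 = 0.375 dB.
Output = -17 − 0.375 = -17.375 dB.

-17.375 dB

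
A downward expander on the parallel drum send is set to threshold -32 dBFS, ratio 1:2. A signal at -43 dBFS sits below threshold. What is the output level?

-54 dBFS

Below threshold, a 1:2 expander applies gain = (2−1)×(T − x) of attenuation.
(2−1) × 11 = 11 dB, so output = -43 − 11 = -54 dBFS.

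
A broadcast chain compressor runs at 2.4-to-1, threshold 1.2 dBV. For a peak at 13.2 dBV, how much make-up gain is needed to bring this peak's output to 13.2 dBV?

7 dB

Overshoot 12 dB → 12/2.4 = 5 dB after compression, so the compressed level is 1.2 + 5 = 6.2 dBV.
Make-up = target − compressed = 13.2 − 6.2 = 7 dB.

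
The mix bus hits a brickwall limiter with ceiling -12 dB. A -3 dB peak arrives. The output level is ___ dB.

A brickwall limiter is an ∞:1 compressor: any input above the ceiling is clamped to -12 dB.

-12 dB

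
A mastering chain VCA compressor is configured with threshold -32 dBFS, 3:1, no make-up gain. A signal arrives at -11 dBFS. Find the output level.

-25 dBFS

The input is 21 dB above the -32 dBFS threshold.
The 21 dB excess becomes 7 dB after 3:1 reduction.
That puts the output at -25 dBFS.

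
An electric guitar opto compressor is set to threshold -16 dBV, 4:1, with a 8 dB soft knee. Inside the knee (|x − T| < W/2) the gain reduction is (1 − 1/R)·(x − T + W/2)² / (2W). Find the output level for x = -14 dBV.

-15.6875 dBV

x − T + W/2 = -14 − (-16) + 4 = 6.
GR = (1 − 1/4) × 6² / 16 = 0.75 × 36 / 16 = 1.6875 dB.
Output = -14 − 1.6875 = -15.6875 dBV.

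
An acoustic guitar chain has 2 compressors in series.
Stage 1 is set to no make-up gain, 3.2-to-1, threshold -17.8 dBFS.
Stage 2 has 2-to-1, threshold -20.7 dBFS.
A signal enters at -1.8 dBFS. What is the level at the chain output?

-16.75 dBFS

Stage 1: overshoot 16 dB → 16/3.2 = 5 dB → -12.8 dBFS.
Stage 2: -12.8 dBFS is 7.9 dB over -20.7 dBFS; at 2:1 that becomes 3.95 dB over, giving -16.75 dBFS.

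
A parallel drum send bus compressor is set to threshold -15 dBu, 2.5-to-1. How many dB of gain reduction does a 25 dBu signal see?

24 dB

The signal is 40 dB above threshold.
A 2.5:1 ratio leaves 16 dB of that excess.
So the signal is attenuated by 40 − 16 = 24 dB.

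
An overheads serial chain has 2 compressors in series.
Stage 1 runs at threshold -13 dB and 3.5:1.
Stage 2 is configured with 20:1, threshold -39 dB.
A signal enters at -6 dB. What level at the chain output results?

-37.6 dB

Stage 1: 7 dB above -13 dB, reduced 3.5:1 to 2 dB above → -11 dB.
Stage 2: 28 dB above -39 dB, reduced 20:1 to 1.4 dB above → -37.6 dB.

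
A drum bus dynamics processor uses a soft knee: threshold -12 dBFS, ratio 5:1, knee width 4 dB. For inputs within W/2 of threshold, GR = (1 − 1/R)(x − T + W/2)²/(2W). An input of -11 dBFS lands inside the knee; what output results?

-11.9 dBFS

x − T + W/2 = -11 − (-12) + 2 = 3.
GR = (1 − 1/5) × 3² / 8 = 0.8 × 9 / 8 = 0.9 dB.
Output = -11 − 0.9 = -11.9 dBFS.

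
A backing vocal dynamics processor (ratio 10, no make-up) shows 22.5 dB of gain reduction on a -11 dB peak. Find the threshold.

-36 dB

Let T be the threshold. Output overshoot = (input overshoot)/R, so -33.5 − T = (-11 − T)/10.
10·(-33.5 − T) = -11 − T → 9·T = -335 − (-11) = -324.
T = -324/9 = -36 dB.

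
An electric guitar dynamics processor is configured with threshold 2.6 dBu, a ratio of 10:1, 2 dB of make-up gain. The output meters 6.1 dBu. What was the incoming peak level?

Before make-up, the level was 6.1 − 2 = 4.1 dBu.
Post-compression overshoot = 4.1 − 2.6 = 1.5 dB.
Before 10:1 compression the overshoot was 1.5 × 10 = 15 dB, so input = 2.6 + 15 = 17.6 dBu.

17.6 dBu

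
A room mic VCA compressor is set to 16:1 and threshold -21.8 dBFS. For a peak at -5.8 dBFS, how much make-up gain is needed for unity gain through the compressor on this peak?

15 dB

Overshoot 16 dB → 16/16 = 1 dB after compression, so the compressed level is -21.8 + 1 = -20.8 dBFS.
Make-up = target − compressed = -5.8 − (-20.8) = 15 dB.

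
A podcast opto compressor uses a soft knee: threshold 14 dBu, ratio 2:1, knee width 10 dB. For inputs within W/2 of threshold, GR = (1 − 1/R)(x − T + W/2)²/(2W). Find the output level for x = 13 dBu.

x − T + W/2 = 13 − 14 + 5 = 4.
GR = (1 − 1/2) × 4² / 20 = 0.5 × 16 / 20 = 0.4 dB.
Output = 13 − 0.4 = 12.6 dBu.

12.6 dBu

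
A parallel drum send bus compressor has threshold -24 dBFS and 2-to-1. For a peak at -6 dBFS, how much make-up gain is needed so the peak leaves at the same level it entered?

9 dB

The peak compresses to -24 + 18/2 = -15 dBFS.
To reach -6 dBFS requires -6 − (-15) = 9 dB of make-up.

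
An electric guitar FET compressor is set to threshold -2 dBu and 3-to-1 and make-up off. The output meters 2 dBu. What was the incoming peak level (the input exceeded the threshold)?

The compressed level sits 2 − (-2) = 4 dB over threshold.
Before 3:1 compression the overshoot was 4 × 3 = 12 dB, so input = -2 + 12 = 10 dBu.

10 dBu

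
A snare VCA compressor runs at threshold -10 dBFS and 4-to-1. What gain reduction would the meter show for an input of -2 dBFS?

-2 dBFS exceeds the threshold by 8 dB.
At 4:1, output sits 8/4 = 2 dB above threshold.
Gain reduction = 8 − 2 = 6 dB.

6 dB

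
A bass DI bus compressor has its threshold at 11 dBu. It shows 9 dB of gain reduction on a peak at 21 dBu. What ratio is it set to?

10:1

Input overshoot = 21 − 11 = 10 dB.
Output overshoot = 10 − 9 = 1 dB.
Ratio = input overshoot / output overshoot = 10 / 1 = 10.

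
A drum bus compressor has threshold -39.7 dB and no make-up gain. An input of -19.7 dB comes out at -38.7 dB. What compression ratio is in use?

20:1

Input overshoot = -19.7 − (-39.7) = 20 dB; output overshoot = -38.7 − (-39.7) = 1 dB.
Ratio = 20 / 1 = 20.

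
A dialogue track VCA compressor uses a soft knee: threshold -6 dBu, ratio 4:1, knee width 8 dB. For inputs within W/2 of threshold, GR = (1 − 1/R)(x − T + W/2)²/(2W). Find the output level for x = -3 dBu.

x − T + W/2 = -3 − (-6) + 4 = 7.
GR = (1 − 1/4) × 7² / 16 = 0.75 × 49 / 16 = 2.296875 dB.
Output = -3 − 2.296875 = -5.296875 dBu.

-5.296875 dBu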